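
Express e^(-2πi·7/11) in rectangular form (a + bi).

ω_11^7 = e^(-2πi·7/11)
= cos(-2π·7/11) + i·sin(-2π·7/11)
= cos(-14π/11) + i·sin(-14π/11)

ω_11^7 = cos(-14π/11) + i·sin(-14π/11) = -0.6549+0.7557i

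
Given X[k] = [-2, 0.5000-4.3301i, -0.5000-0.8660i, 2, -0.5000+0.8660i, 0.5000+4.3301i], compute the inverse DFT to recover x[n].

x[n] = (1/6) Σ(k=0 to 5) X[k] · e^(2πikn/6)

Computing each x[n]:
x[0] = 0
x[1] = 1
x[2] = 1
x[3] = -1
x[4] = -1
x[5] = -2

x = [0, 1, 1, -1, -1, -2]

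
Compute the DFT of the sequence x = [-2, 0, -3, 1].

X[k] = Σ(n=0 to 3) x[n] · ω_4^(nk)
where ω_4 = e^(-2πi/4)

Computing each X[k]:
X[0] = -4
X[1] = 1+1i
X[2] = -6
X[3] = 1-1i

X = [-4, 1+1i, -6, 1-1i]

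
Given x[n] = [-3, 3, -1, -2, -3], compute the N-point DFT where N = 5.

X[k] = Σ(n=0 to 4) x[n] · ω_5^(nk)
where ω_5 = e^(-2πi/5)

Computing each X[k]:
X[0] = -6
X[1] = -0.5729-6.2941i
X[2] = -3.9271-2.5757i
X[3] = -3.9271+2.5757i
X[4] = -0.5729+6.2941i

X = [-6, -0.5729-6.2941i, -3.9271-2.5757i, -3.9271+2.5757i, -0.5729+6.2941i]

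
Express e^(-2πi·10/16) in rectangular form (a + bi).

ω_16^10 = e^(-2πi·10/16)
= cos(-2π·10/16) + i·sin(-2π·10/16)
= cos(-20π/16) + i·sin(-20π/16)

ω_16^10 = cos(-20π/16) + i·sin(-20π/16) = -0.7071+0.7071i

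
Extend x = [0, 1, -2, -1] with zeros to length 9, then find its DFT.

Original 4-point DFT: [-2, 2-2i, -2, 2+2i]
Zero-padded 9-point DFT provides frequency interpolation.

DFT_9([x, 0, ...]) = [-2, 0.9187+2.1929i, 2.5530-1.1668i, -0.5000-2.5981i, -1.9718-0.7616i, -1.9718+0.7616i, -0.5000+2.5981i, 2.5530+1.1668i, 0.9187-2.1929i]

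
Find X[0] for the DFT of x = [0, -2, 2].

X[0] = Σ(n=0 to 2) x[n] · ω_3^0 = Σ x[n]
= (0) + (-2) + (2)

X[0] = 0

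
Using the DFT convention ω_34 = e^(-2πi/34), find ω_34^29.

ω_34^29 = e^(-2πi·29/34)
= cos(-2π·29/34) + i·sin(-2π·29/34)
= cos(-58π/34) + i·sin(-58π/34)

ω_34^29 = cos(-58π/34) + i·sin(-58π/34) = 0.6026+0.7980i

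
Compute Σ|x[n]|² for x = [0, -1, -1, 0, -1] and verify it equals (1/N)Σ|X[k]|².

Time domain:
Σ|x[n]|² = |0|² + |-1|² + |-1|² + |0|² + |-1|² = 3.0000

Frequency domain:
(1/5)Σ|X[k]|² = (1/5)(|-3|² + |0.1910+0.5878i|² + |1.3090-0.9511i|² + |1.3090+0.9511i|² + |0.1910-0.5878i|²) = (1/5)·15.0000 = 3.0000

Both sides agree, confirming Parseval's theorem.

Σ|x[n]|² = (1/N)Σ|X[k]|² = 3.0000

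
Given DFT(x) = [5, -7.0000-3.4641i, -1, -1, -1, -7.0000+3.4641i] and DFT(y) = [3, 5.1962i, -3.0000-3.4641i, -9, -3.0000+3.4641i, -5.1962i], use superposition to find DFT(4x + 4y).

By linearity: DFT(4x + 4y) = 4·DFT(x) + 4·DFT(y)
= 4·[5, -7.0000-3.4641i, -1, -1, -1, -7.0000+3.4641i] + 4·[3, 5.1962i, -3.0000-3.4641i, -9, -3.0000+3.4641i, -5.1962i]

Computing element-wise:
Z[0] = 4·(5) + 4·(3) = 32
Z[1] = 4·(-7.0000-3.4641i) + 4·(5.1962i) = -28.0000+6.9284i
Z[2] = 4·(-1) + 4·(-3.0000-3.4641i) = -16.0000-13.8564i
Z[3] = 4·(-1) + 4·(-9) = -40
Z[4] = 4·(-1) + 4·(-3.0000+3.4641i) = -16.0000+13.8564i
Z[5] = 4·(-7.0000+3.4641i) + 4·(-5.1962i) = -28.0000-6.9284i

DFT(4x + 4y) = 4·X + 4·Y = [32, -28.0000+6.9284i, -16.0000-13.8564i, -40, -16.0000+13.8564i, -28.0000-6.9284i]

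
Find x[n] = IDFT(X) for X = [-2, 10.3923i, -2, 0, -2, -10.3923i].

x[n] = (1/6) Σ(k=0 to 5) X[k] · e^(2πikn/6)

Computing each x[n]:
x[0] = -1
x[1] = -3
x[2] = -3
x[3] = -1
x[4] = 3
x[5] = 3

x = [-1, -3, -3, -1, 3, 3]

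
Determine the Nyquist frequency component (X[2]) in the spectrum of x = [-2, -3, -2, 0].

X[2] = Σ(n=0 to 3) x[n] · ω_4^(2n) where ω_4 = e^(-2πi/4)
= (-2)·ω_4^0 + (-3)·ω_4^2 + (-2)·ω_4^4 + (0)·ω_4^6

X[2] = -1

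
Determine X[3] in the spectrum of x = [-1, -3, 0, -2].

X[3] = Σ(n=0 to 3) x[n] · ω_4^(3n) where ω_4 = e^(-2πi/4)
= (-1)·ω_4^0 + (-3)·ω_4^3 + (0)·ω_4^6 + (-2)·ω_4^9

X[3] = -1-1i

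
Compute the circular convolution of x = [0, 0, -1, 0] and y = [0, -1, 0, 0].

(x ⊛ y)[n] = Σ(m=0 to 3) x[m] · y[(n-m) mod 4]

Computing each output sample:
(x ⊛ y)[0] = 0
(x ⊛ y)[1] = 0
(x ⊛ y)[2] = 0
(x ⊛ y)[3] = 1

x ⊛ y = [0, 0, 0, 1]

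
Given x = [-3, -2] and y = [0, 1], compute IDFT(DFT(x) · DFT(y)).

(x ⊛ y)[n] = Σ(m=0 to 1) x[m] · y[(n-m) mod 2]

Computing each output sample:
(x ⊛ y)[0] = -2
(x ⊛ y)[1] = -3

x ⊛ y = [-2, -3]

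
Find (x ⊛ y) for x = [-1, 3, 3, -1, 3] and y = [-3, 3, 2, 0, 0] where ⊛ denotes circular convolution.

(x ⊛ y)[n] = Σ(m=0 to 4) x[m] · y[(n-m) mod 5]

Computing each output sample:
(x ⊛ y)[0] = 10
(x ⊛ y)[1] = -6
(x ⊛ y)[2] = -2
(x ⊛ y)[3] = 18
(x ⊛ y)[4] = -6

x ⊛ y = [10, -6, -2, 18, -6]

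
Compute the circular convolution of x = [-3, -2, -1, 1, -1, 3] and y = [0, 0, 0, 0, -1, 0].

(x ⊛ y)[n] = Σ(m=0 to 5) x[m] · y[(n-m) mod 6]

Computing each output sample:
(x ⊛ y)[0] = 1
(x ⊛ y)[1] = -1
(x ⊛ y)[2] = 1
(x ⊛ y)[3] = -3
(x ⊛ y)[4] = 3
(x ⊛ y)[5] = 2

x ⊛ y = [1, -1, 1, -3, 3, 2]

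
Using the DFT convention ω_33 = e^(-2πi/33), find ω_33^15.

ω_33^15 = e^(-2πi·15/33)
= cos(-2π·15/33) + i·sin(-2π·15/33)
= cos(-30π/33) + i·sin(-30π/33)

ω_33^15 = cos(-30π/33) + i·sin(-30π/33) = -0.9595-0.2817i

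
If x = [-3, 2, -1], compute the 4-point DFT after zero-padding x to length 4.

Original 3-point DFT: [-2, -3.5000-2.5981i, -3.5000+2.5981i]
Zero-padded 4-point DFT provides frequency interpolation.

DFT_4([x, 0, ...]) = [-2, -2-2i, -6, -2+2i]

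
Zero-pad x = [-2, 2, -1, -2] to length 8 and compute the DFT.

Original 4-point DFT: [-3, -1-4i, -3, -1+4i]
Zero-padded 8-point DFT provides frequency interpolation.

DFT_8([x, 0, ...]) = [-3, 0.8284+1.0000i, -1-4i, -4.8284-1.0000i, -3, -4.8284+1.0000i, -1+4i, 0.8284-1.0000i]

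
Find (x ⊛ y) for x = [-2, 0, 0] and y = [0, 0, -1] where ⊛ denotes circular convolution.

(x ⊛ y)[n] = Σ(m=0 to 2) x[m] · y[(n-m) mod 3]

Computing each output sample:
(x ⊛ y)[0] = 0
(x ⊛ y)[1] = 0
(x ⊛ y)[2] = 2

x ⊛ y = [0, 0, 2]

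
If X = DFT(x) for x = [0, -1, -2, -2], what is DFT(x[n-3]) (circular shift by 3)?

Time shift by 3: X_shifted[k] = ω_4^(3k) · X[k]
Shifted x = [-1, -2, -2, 0]

DFT(x[n-3]) = [-5, 1+2i, -1, 1-2i]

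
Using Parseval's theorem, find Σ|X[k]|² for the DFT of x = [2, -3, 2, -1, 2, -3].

Parseval: Σ|x[n]|² = (1/N)Σ|X[k]|², so Σ|X[k]|² = N·Σ|x[n]|² = 6·31.0000

Σ|X[k]|² = N·Σ|x[n]|² = 6·31.0000 = 186.0000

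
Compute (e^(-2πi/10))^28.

Since ω_10^10 = 1, powers reduce modulo 10.
28 mod 10 = 8
So ω_10^28 = ω_10^8 = e^(-2πi·8/10)

ω_10^28 = ω_10^8 = 0.3090+0.9511i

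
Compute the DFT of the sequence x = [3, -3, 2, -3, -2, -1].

X[k] = Σ(n=0 to 5) x[n] · ω_6^(nk)
where ω_6 = e^(-2πi/6)

Computing each X[k]:
X[0] = -4
X[1] = 4.0000-1.7321i
X[2] = 2.0000+5.1962i
X[3] = 10
X[4] = 2.0000-5.1962i
X[5] = 4.0000+1.7321i

X = [-4, 4.0000-1.7321i, 2.0000+5.1962i, 10, 2.0000-5.1962i, 4.0000+1.7321i]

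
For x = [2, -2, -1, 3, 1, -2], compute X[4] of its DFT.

X[4] = Σ(n=0 to 5) x[n] · ω_6^(4n) where ω_6 = e^(-2πi/6)
= (2)·ω_6^0 + (-2)·ω_6^4 + (-1)·ω_6^8 + (3)·ω_6^12 + (1)·ω_6^16 + (-2)·ω_6^20

X[4] = 7.0000+1.7321i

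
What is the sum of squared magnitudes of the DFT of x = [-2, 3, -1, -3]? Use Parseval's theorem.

Parseval: Σ|x[n]|² = (1/N)Σ|X[k]|², so Σ|X[k]|² = N·Σ|x[n]|² = 4·23.0000

Σ|X[k]|² = N·Σ|x[n]|² = 4·23.0000 = 92.0000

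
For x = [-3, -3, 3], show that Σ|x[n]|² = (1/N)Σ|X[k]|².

Time domain:
Σ|x[n]|² = |-3|² + |-3|² + |3|² = 27.0000

Frequency domain:
(1/3)Σ|X[k]|² = (1/3)(|-3|² + |-3.0000+5.1962i|² + |-3.0000-5.1962i|²) = (1/3)·81.0000 = 27.0000

Both sides agree, confirming Parseval's theorem.

Σ|x[n]|² = (1/N)Σ|X[k]|² = 27.0000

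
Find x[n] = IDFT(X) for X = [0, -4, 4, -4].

x[n] = (1/4) Σ(k=0 to 3) X[k] · e^(2πikn/4)

Computing each x[n]:
x[0] = -1
x[1] = -1
x[2] = 3
x[3] = -1

x = [-1, -1, 3, -1]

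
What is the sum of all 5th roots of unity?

Sum of all nth roots of unity equals 0 for n > 1 (geometric series with r ≠ 1).

0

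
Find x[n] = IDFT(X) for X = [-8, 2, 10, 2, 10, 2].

x[n] = (1/6) Σ(k=0 to 5) X[k] · e^(2πikn/6)

Computing each x[n]:
x[0] = 3
x[1] = -3
x[2] = -3
x[3] = 1
x[4] = -3
x[5] = -3

x = [3, -3, -3, 1, -3, -3]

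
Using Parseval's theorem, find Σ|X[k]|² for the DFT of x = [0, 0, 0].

Parseval: Σ|x[n]|² = (1/N)Σ|X[k]|², so Σ|X[k]|² = N·Σ|x[n]|² = 3·0.0000

Σ|X[k]|² = N·Σ|x[n]|² = 3·0.0000 = 0.0000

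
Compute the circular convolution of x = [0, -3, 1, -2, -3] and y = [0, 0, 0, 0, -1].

(x ⊛ y)[n] = Σ(m=0 to 4) x[m] · y[(n-m) mod 5]

Computing each output sample:
(x ⊛ y)[0] = 3
(x ⊛ y)[1] = -1
(x ⊛ y)[2] = 2
(x ⊛ y)[3] = 3
(x ⊛ y)[4] = 0

x ⊛ y = [3, -1, 2, 3, 0]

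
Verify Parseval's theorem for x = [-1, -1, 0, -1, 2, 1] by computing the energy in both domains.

Time domain:
Σ|x[n]|² = |-1|² + |-1|² + |0|² + |-1|² + |2|² + |1|² = 8.0000

Frequency domain:
(1/6)Σ|X[k]|² = (1/6)(|0|² + |-1.0000+3.4641i|² + |-3|² + |2|² + |-3|² + |-1.0000-3.4641i|²) = (1/6)·48.0000 = 8.0000

Both sides agree, confirming Parseval's theorem.

Σ|x[n]|² = (1/N)Σ|X[k]|² = 8.0000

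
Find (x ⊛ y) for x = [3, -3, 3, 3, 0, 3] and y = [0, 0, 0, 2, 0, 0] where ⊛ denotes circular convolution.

(x ⊛ y)[n] = Σ(m=0 to 5) x[m] · y[(n-m) mod 6]

Computing each output sample:
(x ⊛ y)[0] = 6
(x ⊛ y)[1] = 0
(x ⊛ y)[2] = 6
(x ⊛ y)[3] = 6
(x ⊛ y)[4] = -6
(x ⊛ y)[5] = 6

x ⊛ y = [6, 0, 6, 6, -6, 6]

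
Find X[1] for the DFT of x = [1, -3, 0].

X[1] = Σ(n=0 to 2) x[n] · ω_3^(1n) where ω_3 = e^(-2πi/3)
= (1)·ω_3^0 + (-3)·ω_3^1 + (0)·ω_3^2

X[1] = 2.5000+2.5981i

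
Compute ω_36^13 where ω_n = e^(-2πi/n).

ω_36^13 = e^(-2πi·13/36)
= cos(-2π·13/36) + i·sin(-2π·13/36)
= cos(-26π/36) + i·sin(-26π/36)

ω_36^13 = cos(-26π/36) + i·sin(-26π/36) = -0.6428-0.7660i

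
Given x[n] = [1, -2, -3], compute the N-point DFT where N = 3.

X[k] = Σ(n=0 to 2) x[n] · ω_3^(nk)
where ω_3 = e^(-2πi/3)

Computing each X[k]:
X[0] = -4
X[1] = 3.5000-0.8660i
X[2] = 3.5000+0.8660i

X = [-4, 3.5000-0.8660i, 3.5000+0.8660i]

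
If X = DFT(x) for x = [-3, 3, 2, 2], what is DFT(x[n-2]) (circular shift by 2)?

Time shift by 2: X_shifted[k] = ω_4^(2k) · X[k]
Shifted x = [2, 2, -3, 3]

DFT(x[n-2]) = [4, 5+1i, -6, 5-1i]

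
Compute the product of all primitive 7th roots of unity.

The primitive 7th roots of unity are ω_7^k for k coprime to 7: k ∈ {1, 2, 3, 4, 5, 6}
Their product equals the constant term of the cyclotomic polynomial Φ_7(x) up to sign.
For n ≥ 3, the product of all primitive nth roots of unity is 1. (For n=1 it is 1; for n=2 it is -1.)

1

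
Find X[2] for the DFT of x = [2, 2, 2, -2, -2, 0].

X[2] = Σ(n=0 to 5) x[n] · ω_6^(2n) where ω_6 = e^(-2πi/6)
= (2)·ω_6^0 + (2)·ω_6^2 + (2)·ω_6^4 + (-2)·ω_6^6 + (-2)·ω_6^8 + (0)·ω_6^10

X[2] = -1.0000+1.7321i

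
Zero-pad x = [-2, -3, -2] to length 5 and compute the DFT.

Original 3-point DFT: [-7, 0.5000+0.8660i, 0.5000-0.8660i]
Zero-padded 5-point DFT provides frequency interpolation.

DFT_5([x, 0, ...]) = [-7, -1.3090+4.0287i, -0.1910-0.1388i, -0.1910+0.1388i, -1.3090-4.0287i]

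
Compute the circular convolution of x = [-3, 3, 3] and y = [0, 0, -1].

(x ⊛ y)[n] = Σ(m=0 to 2) x[m] · y[(n-m) mod 3]

Computing each output sample:
(x ⊛ y)[0] = -3
(x ⊛ y)[1] = -3
(x ⊛ y)[2] = 3

x ⊛ y = [-3, -3, 3]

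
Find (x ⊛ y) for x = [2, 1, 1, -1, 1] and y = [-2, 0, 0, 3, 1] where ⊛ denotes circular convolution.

(x ⊛ y)[n] = Σ(m=0 to 4) x[m] · y[(n-m) mod 5]

Computing each output sample:
(x ⊛ y)[0] = 0
(x ⊛ y)[1] = -4
(x ⊛ y)[2] = 0
(x ⊛ y)[3] = 9
(x ⊛ y)[4] = 3

x ⊛ y = [0, -4, 0, 9, 3]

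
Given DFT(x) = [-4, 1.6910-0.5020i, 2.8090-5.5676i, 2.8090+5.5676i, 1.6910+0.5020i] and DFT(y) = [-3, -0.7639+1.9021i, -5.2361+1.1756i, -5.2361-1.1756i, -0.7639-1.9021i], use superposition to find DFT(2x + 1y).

By linearity: DFT(2x + 1y) = 2·DFT(x) + 1·DFT(y)
= 2·[-4, 1.6910-0.5020i, 2.8090-5.5676i, 2.8090+5.5676i, 1.6910+0.5020i] + 1·[-3, -0.7639+1.9021i, -5.2361+1.1756i, -5.2361-1.1756i, -0.7639-1.9021i]

Computing element-wise:
Z[0] = 2·(-4) + 1·(-3) = -11
Z[1] = 2·(1.6910-0.5020i) + 1·(-0.7639+1.9021i) = 2.6181+0.8981i
Z[2] = 2·(2.8090-5.5676i) + 1·(-5.2361+1.1756i) = 0.3819-9.9596i
Z[3] = 2·(2.8090+5.5676i) + 1·(-5.2361-1.1756i) = 0.3819+9.9596i
Z[4] = 2·(1.6910+0.5020i) + 1·(-0.7639-1.9021i) = 2.6181-0.8981i

DFT(2x + 1y) = 2·X + 1·Y = [-11, 2.6181+0.8981i, 0.3819-9.9596i, 0.3819+9.9596i, 2.6181-0.8981i]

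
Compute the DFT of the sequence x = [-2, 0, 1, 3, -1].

X[k] = Σ(n=0 to 4) x[n] · ω_5^(nk)
where ω_5 = e^(-2πi/5)

Computing each X[k]:
X[0] = 1
X[1] = -5.5451+0.2245i
X[2] = 0.0451-2.4899i
X[3] = 0.0451+2.4899i
X[4] = -5.5451-0.2245i

X = [1, -5.5451+0.2245i, 0.0451-2.4899i, 0.0451+2.4899i, -5.5451-0.2245i]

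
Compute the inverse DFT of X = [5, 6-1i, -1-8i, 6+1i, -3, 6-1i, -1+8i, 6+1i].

x[n] = (1/8) Σ(k=0 to 7) X[k] · e^(2πikn/8)

Computing each x[n]:
x[0] = 3
x[1] = 3
x[2] = 1
x[3] = -1
x[4] = -3
x[5] = 3
x[6] = 0
x[7] = -1

x = [3, 3, 1, -1, -3, 3, 0, -1]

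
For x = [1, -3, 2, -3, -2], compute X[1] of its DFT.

X[1] = Σ(n=0 to 4) x[n] · ω_5^(1n) where ω_5 = e^(-2πi/5)
= (1)·ω_5^0 + (-3)·ω_5^1 + (2)·ω_5^2 + (-3)·ω_5^3 + (-2)·ω_5^4

X[1] = 0.2639-1.9879i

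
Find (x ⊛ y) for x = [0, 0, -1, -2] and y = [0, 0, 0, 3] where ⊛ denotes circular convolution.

(x ⊛ y)[n] = Σ(m=0 to 3) x[m] · y[(n-m) mod 4]

Computing each output sample:
(x ⊛ y)[0] = 0
(x ⊛ y)[1] = -3
(x ⊛ y)[2] = -6
(x ⊛ y)[3] = 0

x ⊛ y = [0, -3, -6, 0]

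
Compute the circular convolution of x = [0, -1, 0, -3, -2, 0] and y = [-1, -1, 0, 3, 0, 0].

(x ⊛ y)[n] = Σ(m=0 to 5) x[m] · y[(n-m) mod 6]

Computing each output sample:
(x ⊛ y)[0] = -9
(x ⊛ y)[1] = -5
(x ⊛ y)[2] = 1
(x ⊛ y)[3] = 3
(x ⊛ y)[4] = 2
(x ⊛ y)[5] = 2

x ⊛ y = [-9, -5, 1, 3, 2, 2]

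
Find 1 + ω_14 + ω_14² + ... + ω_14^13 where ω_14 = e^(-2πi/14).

Sum of all nth roots of unity equals 0 for n > 1 (geometric series with r ≠ 1).

0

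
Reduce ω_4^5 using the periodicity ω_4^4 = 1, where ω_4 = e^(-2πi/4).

Since ω_4^4 = 1, powers reduce modulo 4.
5 mod 4 = 1
So ω_4^5 = ω_4^1 = e^(-2πi·1/4)

ω_4^5 = ω_4^1 = -1i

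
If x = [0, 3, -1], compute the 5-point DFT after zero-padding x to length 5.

Original 3-point DFT: [2, -1.0000-3.4641i, -1.0000+3.4641i]
Zero-padded 5-point DFT provides frequency interpolation.

DFT_5([x, 0, ...]) = [2, 1.7361-2.2654i, -2.7361-2.7144i, -2.7361+2.7144i, 1.7361+2.2654i]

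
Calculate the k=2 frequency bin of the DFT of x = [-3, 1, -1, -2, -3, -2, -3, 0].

X[2] = Σ(n=0 to 7) x[n] · ω_8^(2n) where ω_8 = e^(-2πi/8)
= (-3)·ω_8^0 + (1)·ω_8^2 + (-1)·ω_8^4 + (-2)·ω_8^6 + (-3)·ω_8^8 + (-2)·ω_8^10 + (-3)·ω_8^12 + (0)·ω_8^14

X[2] = -2-1i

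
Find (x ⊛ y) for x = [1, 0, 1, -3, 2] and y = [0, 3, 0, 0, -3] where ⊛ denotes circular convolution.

(x ⊛ y)[n] = Σ(m=0 to 4) x[m] · y[(n-m) mod 5]

Computing each output sample:
(x ⊛ y)[0] = 6
(x ⊛ y)[1] = 0
(x ⊛ y)[2] = 9
(x ⊛ y)[3] = -3
(x ⊛ y)[4] = -12

x ⊛ y = [6, 0, 9, -3, -12]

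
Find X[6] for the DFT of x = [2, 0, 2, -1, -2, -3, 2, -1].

X[6] = Σ(n=0 to 7) x[n] · ω_8^(6n) where ω_8 = e^(-2πi/8)
= (2)·ω_8^0 + (0)·ω_8^6 + (2)·ω_8^12 + (-1)·ω_8^18 + (-2)·ω_8^24 + (-3)·ω_8^30 + (2)·ω_8^36 + (-1)·ω_8^42

X[6] = -4-1i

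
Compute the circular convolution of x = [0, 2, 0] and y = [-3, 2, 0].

(x ⊛ y)[n] = Σ(m=0 to 2) x[m] · y[(n-m) mod 3]

Computing each output sample:
(x ⊛ y)[0] = 0
(x ⊛ y)[1] = -6
(x ⊛ y)[2] = 4

x ⊛ y = [0, -6, 4]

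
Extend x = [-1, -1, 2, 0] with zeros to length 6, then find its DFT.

Original 4-point DFT: [0, -3+1i, 2, -3-1i]
Zero-padded 6-point DFT provides frequency interpolation.

DFT_6([x, 0, ...]) = [0, -2.5000-0.8660i, -1.5000+2.5981i, 2, -1.5000-2.5981i, -2.5000+0.8660i]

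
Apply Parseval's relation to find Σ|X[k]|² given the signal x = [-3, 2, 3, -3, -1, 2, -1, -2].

Parseval: Σ|x[n]|² = (1/N)Σ|X[k]|², so Σ|X[k]|² = N·Σ|x[n]|² = 8·41.0000

Σ|X[k]|² = N·Σ|x[n]|² = 8·41.0000 = 328.0000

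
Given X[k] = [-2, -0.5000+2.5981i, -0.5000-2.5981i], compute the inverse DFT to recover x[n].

x[n] = (1/3) Σ(k=0 to 2) X[k] · e^(2πikn/3)

Computing each x[n]:
x[0] = -1
x[1] = -2
x[2] = 1

x = [-1, -2, 1]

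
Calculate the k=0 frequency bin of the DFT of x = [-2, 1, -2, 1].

X[0] = Σ(n=0 to 3) x[n] · ω_4^0 = Σ x[n]
= (-2) + (1) + (-2) + (1)

X[0] = -2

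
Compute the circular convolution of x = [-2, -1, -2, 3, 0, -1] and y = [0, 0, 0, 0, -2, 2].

(x ⊛ y)[n] = Σ(m=0 to 5) x[m] · y[(n-m) mod 6]

Computing each output sample:
(x ⊛ y)[0] = 2
(x ⊛ y)[1] = -10
(x ⊛ y)[2] = 6
(x ⊛ y)[3] = 2
(x ⊛ y)[4] = 2
(x ⊛ y)[5] = -2

x ⊛ y = [2, -10, 6, 2, 2, -2]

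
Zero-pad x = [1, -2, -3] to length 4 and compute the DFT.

Original 3-point DFT: [-4, 3.5000-0.8660i, 3.5000+0.8660i]
Zero-padded 4-point DFT provides frequency interpolation.

DFT_4([x, 0, ...]) = [-4, 4+2i, 0, 4-2i]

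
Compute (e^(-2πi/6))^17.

Since ω_6^6 = 1, powers reduce modulo 6.
17 mod 6 = 5
So ω_6^17 = ω_6^5 = e^(-2πi·5/6)

ω_6^17 = ω_6^5 = 0.5000+0.8660i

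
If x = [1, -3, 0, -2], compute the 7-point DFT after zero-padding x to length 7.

Original 4-point DFT: [-4, 1+1i, 6, 1-1i]
Zero-padded 7-point DFT provides frequency interpolation.

DFT_7([x, 0, ...]) = [-4, 0.9315+3.2133i, 0.4206+1.3611i, 4.1479+3.2515i, 4.1479-3.2515i, 0.4206-1.3611i, 0.9315-3.2133i]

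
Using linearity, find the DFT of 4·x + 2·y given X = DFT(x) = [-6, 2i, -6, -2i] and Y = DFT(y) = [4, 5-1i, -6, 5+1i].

By linearity: DFT(4x + 2y) = 4·DFT(x) + 2·DFT(y)
= 4·[-6, 2i, -6, -2i] + 2·[4, 5-1i, -6, 5+1i]

Computing element-wise:
Z[0] = 4·(-6) + 2·(4) = -16
Z[1] = 4·(2i) + 2·(5-1i) = 10+6i
Z[2] = 4·(-6) + 2·(-6) = -36
Z[3] = 4·(-2i) + 2·(5+1i) = 10-6i

DFT(4x + 2y) = 4·X + 2·Y = [-16, 10+6i, -36, 10-6i]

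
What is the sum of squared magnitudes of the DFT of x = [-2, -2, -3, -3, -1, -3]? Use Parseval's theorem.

Parseval: Σ|x[n]|² = (1/N)Σ|X[k]|², so Σ|X[k]|² = N·Σ|x[n]|² = 6·36.0000

Σ|X[k]|² = N·Σ|x[n]|² = 6·36.0000 = 216.0000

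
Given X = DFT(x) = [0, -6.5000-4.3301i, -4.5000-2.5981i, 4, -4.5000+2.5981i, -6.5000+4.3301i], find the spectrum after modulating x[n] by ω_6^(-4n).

Modulation property: DFT(ω_6^(-4n)·x[n]) = X[(k-4) mod 6], so circularly shift X by 4 positions.

X[k-4] = [-4.5000-2.5981i, 4, -4.5000+2.5981i, -6.5000+4.3301i, 0, -6.5000-4.3301i]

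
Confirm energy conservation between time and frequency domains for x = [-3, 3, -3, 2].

Time domain:
Σ|x[n]|² = |-3|² + |3|² + |-3|² + |2|² = 31.0000

Frequency domain:
(1/4)Σ|X[k]|² = (1/4)(|-1|² + |-1i|² + |-11|² + |1i|²) = (1/4)·124.0000 = 31.0000

Both sides agree, confirming Parseval's theorem.

Σ|x[n]|² = (1/N)Σ|X[k]|² = 31.0000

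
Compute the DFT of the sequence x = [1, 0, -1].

X[k] = Σ(n=0 to 2) x[n] · ω_3^(nk)
where ω_3 = e^(-2πi/3)

Computing each X[k]:
X[0] = 0
X[1] = 1.5000-0.8660i
X[2] = 1.5000+0.8660i

X = [0, 1.5000-0.8660i, 1.5000+0.8660i]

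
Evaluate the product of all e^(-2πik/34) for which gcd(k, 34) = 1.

The primitive 34th roots of unity are ω_34^k for k coprime to 34: k ∈ {1, 3, 5, 7, 9, 11, 13, 15, 19, 21, 23, 25, 27, 29, 31, 33}
Their product equals the constant term of the cyclotomic polynomial Φ_34(x) up to sign.
For n ≥ 3, the product of all primitive nth roots of unity is 1. (For n=1 it is 1; for n=2 it is -1.)

1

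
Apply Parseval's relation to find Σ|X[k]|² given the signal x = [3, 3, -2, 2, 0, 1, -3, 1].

Parseval: Σ|x[n]|² = (1/N)Σ|X[k]|², so Σ|X[k]|² = N·Σ|x[n]|² = 8·37.0000

Σ|X[k]|² = N·Σ|x[n]|² = 8·37.0000 = 296.0000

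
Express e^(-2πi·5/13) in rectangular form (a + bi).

ω_13^5 = e^(-2πi·5/13)
= cos(-2π·5/13) + i·sin(-2π·5/13)
= cos(-10π/13) + i·sin(-10π/13)

ω_13^5 = cos(-10π/13) + i·sin(-10π/13) = -0.7485-0.6631i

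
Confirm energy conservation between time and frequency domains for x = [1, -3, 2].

Time domain:
Σ|x[n]|² = |1|² + |-3|² + |2|² = 14.0000

Frequency domain:
(1/3)Σ|X[k]|² = (1/3)(|0|² + |1.5000+4.3301i|² + |1.5000-4.3301i|²) = (1/3)·42.0000 = 14.0000

Both sides agree, confirming Parseval's theorem.

Σ|x[n]|² = (1/N)Σ|X[k]|² = 14.0000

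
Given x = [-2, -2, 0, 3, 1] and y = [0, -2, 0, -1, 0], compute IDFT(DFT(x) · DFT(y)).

(x ⊛ y)[n] = Σ(m=0 to 4) x[m] · y[(n-m) mod 5]

Computing each output sample:
(x ⊛ y)[0] = -2
(x ⊛ y)[1] = 1
(x ⊛ y)[2] = 3
(x ⊛ y)[3] = 2
(x ⊛ y)[4] = -4

x ⊛ y = [-2, 1, 3, 2, -4]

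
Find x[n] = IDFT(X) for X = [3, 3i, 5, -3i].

x[n] = (1/4) Σ(k=0 to 3) X[k] · e^(2πikn/4)

Computing each x[n]:
x[0] = 2
x[1] = -2
x[2] = 2
x[3] = 1

x = [2, -2, 2, 1]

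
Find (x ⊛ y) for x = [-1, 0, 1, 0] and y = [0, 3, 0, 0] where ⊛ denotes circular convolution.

(x ⊛ y)[n] = Σ(m=0 to 3) x[m] · y[(n-m) mod 4]

Computing each output sample:
(x ⊛ y)[0] = 0
(x ⊛ y)[1] = -3
(x ⊛ y)[2] = 0
(x ⊛ y)[3] = 3

x ⊛ y = [0, -3, 0, 3]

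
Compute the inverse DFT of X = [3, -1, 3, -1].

x[n] = (1/4) Σ(k=0 to 3) X[k] · e^(2πikn/4)

Computing each x[n]:
x[0] = 1
x[1] = 0
x[2] = 2
x[3] = 0

x = [1, 0, 2, 0]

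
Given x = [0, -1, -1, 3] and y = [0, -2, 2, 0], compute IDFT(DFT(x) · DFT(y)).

(x ⊛ y)[n] = Σ(m=0 to 3) x[m] · y[(n-m) mod 4]

Computing each output sample:
(x ⊛ y)[0] = -8
(x ⊛ y)[1] = 6
(x ⊛ y)[2] = 2
(x ⊛ y)[3] = 0

x ⊛ y = [-8, 6, 2, 0]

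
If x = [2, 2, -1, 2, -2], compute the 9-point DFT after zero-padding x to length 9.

Original 5-point DFT: [3, 1.1910-2.0409i, 2.3090-5.2043i, 2.3090+5.2043i, 1.1910+2.0409i]
Zero-padded 9-point DFT provides frequency interpolation.

DFT_9([x, 0, ...]) = [3, 4.2378-1.3488i, 0.7549-1.1811i, 4.5000-0.8660i, -1.9927-5.0285i, -1.9927+5.0285i, 4.5000+0.8660i, 0.7549+1.1811i, 4.2378+1.3488i]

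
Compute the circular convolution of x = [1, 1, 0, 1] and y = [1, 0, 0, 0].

(x ⊛ y)[n] = Σ(m=0 to 3) x[m] · y[(n-m) mod 4]

Computing each output sample:
(x ⊛ y)[0] = 1
(x ⊛ y)[1] = 1
(x ⊛ y)[2] = 0
(x ⊛ y)[3] = 1

x ⊛ y = [1, 1, 0, 1]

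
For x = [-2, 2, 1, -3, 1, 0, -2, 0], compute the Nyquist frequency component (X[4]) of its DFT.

X[4] = Σ(n=0 to 7) x[n] · ω_8^(4n) where ω_8 = e^(-2πi/8)
= (-2)·ω_8^0 + (2)·ω_8^4 + (1)·ω_8^8 + (-3)·ω_8^12 + (1)·ω_8^16 + (0)·ω_8^20 + (-2)·ω_8^24 + (0)·ω_8^28

X[4] = -1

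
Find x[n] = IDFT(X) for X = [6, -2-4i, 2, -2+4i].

x[n] = (1/4) Σ(k=0 to 3) X[k] · e^(2πikn/4)

Computing each x[n]:
x[0] = 1
x[1] = 3
x[2] = 3
x[3] = -1

x = [1, 3, 3, -1]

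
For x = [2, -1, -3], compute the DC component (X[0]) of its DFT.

X[0] = Σ(n=0 to 2) x[n] · ω_3^0 = Σ x[n]
= (2) + (-1) + (-3)

X[0] = -2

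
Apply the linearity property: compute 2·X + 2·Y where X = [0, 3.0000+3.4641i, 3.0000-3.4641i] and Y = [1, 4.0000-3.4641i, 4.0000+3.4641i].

By linearity: DFT(2x + 2y) = 2·DFT(x) + 2·DFT(y)
= 2·[0, 3.0000+3.4641i, 3.0000-3.4641i] + 2·[1, 4.0000-3.4641i, 4.0000+3.4641i]

Computing element-wise:
Z[0] = 2·(0) + 2·(1) = 2
Z[1] = 2·(3.0000+3.4641i) + 2·(4.0000-3.4641i) = 14
Z[2] = 2·(3.0000-3.4641i) + 2·(4.0000+3.4641i) = 14

DFT(2x + 2y) = 2·X + 2·Y = [2, 14, 14]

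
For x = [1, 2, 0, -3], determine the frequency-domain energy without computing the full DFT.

Parseval: Σ|x[n]|² = (1/N)Σ|X[k]|², so Σ|X[k]|² = N·Σ|x[n]|² = 4·14.0000

Σ|X[k]|² = N·Σ|x[n]|² = 4·14.0000 = 56.0000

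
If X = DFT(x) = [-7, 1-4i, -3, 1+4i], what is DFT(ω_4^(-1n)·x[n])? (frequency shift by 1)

Modulation property: DFT(ω_4^(-1n)·x[n]) = X[(k-1) mod 4], so circularly shift X by 1 positions.

X[k-1] = [1+4i, -7, 1-4i, -3]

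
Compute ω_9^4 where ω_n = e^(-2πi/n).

ω_9^4 = e^(-2πi·4/9)
= cos(-2π·4/9) + i·sin(-2π·4/9)
= cos(-8π/9) + i·sin(-8π/9)

ω_9^4 = cos(-8π/9) + i·sin(-8π/9) = -0.9397-0.3420i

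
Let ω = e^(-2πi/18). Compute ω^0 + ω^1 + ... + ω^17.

Sum of all nth roots of unity equals 0 for n > 1 (geometric series with r ≠ 1).

0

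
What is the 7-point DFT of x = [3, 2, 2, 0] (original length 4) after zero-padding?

Original 4-point DFT: [7, 1-2i, 3, 1+2i]
Zero-padded 7-point DFT provides frequency interpolation.

DFT_7([x, 0, ...]) = [7, 3.8019-3.5135i, 0.7530-1.0821i, 2.4450+0.6959i, 2.4450-0.6959i, 0.7530+1.0821i, 3.8019+3.5135i]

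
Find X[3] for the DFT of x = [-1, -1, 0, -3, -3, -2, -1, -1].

X[3] = Σ(n=0 to 7) x[n] · ω_8^(3n) where ω_8 = e^(-2πi/8)
= (-1)·ω_8^0 + (-1)·ω_8^3 + (0)·ω_8^6 + (-3)·ω_8^9 + (-3)·ω_8^12 + (-2)·ω_8^15 + (-1)·ω_8^18 + (-1)·ω_8^21

X[3] = -0.1213+1.7071i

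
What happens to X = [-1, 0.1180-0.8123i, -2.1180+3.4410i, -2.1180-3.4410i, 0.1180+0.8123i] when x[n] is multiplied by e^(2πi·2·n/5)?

Modulation property: DFT(ω_5^(-2n)·x[n]) = X[(k-2) mod 5], so circularly shift X by 2 positions.

X[k-2] = [-2.1180-3.4410i, 0.1180+0.8123i, -1, 0.1180-0.8123i, -2.1180+3.4410i]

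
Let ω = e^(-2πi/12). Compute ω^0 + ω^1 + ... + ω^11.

Sum of all nth roots of unity equals 0 for n > 1 (geometric series with r ≠ 1).

0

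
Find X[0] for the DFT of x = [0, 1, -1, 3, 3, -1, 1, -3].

X[0] = Σ(n=0 to 7) x[n] · ω_8^0 = Σ x[n]
= (0) + (1) + (-1) + (3) + (3) + (-1) + (1) + (-3)

X[0] = 3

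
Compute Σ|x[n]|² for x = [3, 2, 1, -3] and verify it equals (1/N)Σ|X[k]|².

Time domain:
Σ|x[n]|² = |3|² + |2|² + |1|² + |-3|² = 23.0000

Frequency domain:
(1/4)Σ|X[k]|² = (1/4)(|3|² + |2-5i|² + |5|² + |2+5i|²) = (1/4)·92.0000 = 23.0000

Both sides agree, confirming Parseval's theorem.

Σ|x[n]|² = (1/N)Σ|X[k]|² = 23.0000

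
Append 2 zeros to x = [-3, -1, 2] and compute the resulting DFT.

Original 3-point DFT: [-2, -3.5000+2.5981i, -3.5000-2.5981i]
Zero-padded 5-point DFT provides frequency interpolation.

DFT_5([x, 0, ...]) = [-2, -4.9271-0.2245i, -1.5729+2.4899i, -1.5729-2.4899i, -4.9271+0.2245i]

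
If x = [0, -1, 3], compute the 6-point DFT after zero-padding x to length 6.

Original 3-point DFT: [2, -1.0000+3.4641i, -1.0000-3.4641i]
Zero-padded 6-point DFT provides frequency interpolation.

DFT_6([x, 0, ...]) = [2, -2.0000-1.7321i, -1.0000+3.4641i, 4, -1.0000-3.4641i, -2.0000+1.7321i]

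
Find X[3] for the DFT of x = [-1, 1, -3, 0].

X[3] = Σ(n=0 to 3) x[n] · ω_4^(3n) where ω_4 = e^(-2πi/4)
= (-1)·ω_4^0 + (1)·ω_4^3 + (-3)·ω_4^6 + (0)·ω_4^9

X[3] = 2+1i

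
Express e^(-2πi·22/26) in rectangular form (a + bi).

ω_26^22 = e^(-2πi·22/26)
= cos(-2π·22/26) + i·sin(-2π·22/26)
= cos(-44π/26) + i·sin(-44π/26)

ω_26^22 = cos(-44π/26) + i·sin(-44π/26) = 0.5681+0.8230i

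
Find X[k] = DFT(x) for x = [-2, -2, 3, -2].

X[k] = Σ(n=0 to 3) x[n] · ω_4^(nk)
where ω_4 = e^(-2πi/4)

Computing each X[k]:
X[0] = -3
X[1] = -5
X[2] = 5
X[3] = -5

X = [-3, -5, 5, -5]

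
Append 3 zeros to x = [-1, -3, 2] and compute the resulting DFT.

Original 3-point DFT: [-2, -0.5000+4.3301i, -0.5000-4.3301i]
Zero-padded 6-point DFT provides frequency interpolation.

DFT_6([x, 0, ...]) = [-2, -3.5000+0.8660i, -0.5000+4.3301i, 4, -0.5000-4.3301i, -3.5000-0.8660i]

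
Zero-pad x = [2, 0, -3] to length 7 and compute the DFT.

Original 3-point DFT: [-1, 3.5000-2.5981i, 3.5000+2.5981i]
Zero-padded 7-point DFT provides frequency interpolation.

DFT_7([x, 0, ...]) = [-1, 2.6676+2.9248i, 4.7029-1.3017i, 0.1295-2.3455i, 0.1295+2.3455i, 4.7029+1.3017i, 2.6676-2.9248i]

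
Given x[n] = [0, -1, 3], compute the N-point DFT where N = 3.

X[k] = Σ(n=0 to 2) x[n] · ω_3^(nk)
where ω_3 = e^(-2πi/3)

Computing each X[k]:
X[0] = 2
X[1] = -1.0000+3.4641i
X[2] = -1.0000-3.4641i

X = [2, -1.0000+3.4641i, -1.0000-3.4641i]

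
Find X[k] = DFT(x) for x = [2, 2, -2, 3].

X[k] = Σ(n=0 to 3) x[n] · ω_4^(nk)
where ω_4 = e^(-2πi/4)

Computing each X[k]:
X[0] = 5
X[1] = 4+1i
X[2] = -5
X[3] = 4-1i

X = [5, 4+1i, -5, 4-1i]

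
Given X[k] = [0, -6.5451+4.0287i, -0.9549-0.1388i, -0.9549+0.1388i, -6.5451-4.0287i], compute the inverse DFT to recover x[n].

x[n] = (1/5) Σ(k=0 to 4) X[k] · e^(2πikn/5)

Computing each x[n]:
x[0] = -3
x[1] = -2
x[2] = 1
x[3] = 3
x[4] = 1

x = [-3, -2, 1, 3, 1]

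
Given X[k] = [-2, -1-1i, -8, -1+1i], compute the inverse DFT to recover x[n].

x[n] = (1/4) Σ(k=0 to 3) X[k] · e^(2πikn/4)

Computing each x[n]:
x[0] = -3
x[1] = 2
x[2] = -2
x[3] = 1

x = [-3, 2, -2, 1]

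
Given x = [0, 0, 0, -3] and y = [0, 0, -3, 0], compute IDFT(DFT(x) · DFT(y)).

(x ⊛ y)[n] = Σ(m=0 to 3) x[m] · y[(n-m) mod 4]

Computing each output sample:
(x ⊛ y)[0] = 0
(x ⊛ y)[1] = 9
(x ⊛ y)[2] = 0
(x ⊛ y)[3] = 0

x ⊛ y = [0, 9, 0, 0]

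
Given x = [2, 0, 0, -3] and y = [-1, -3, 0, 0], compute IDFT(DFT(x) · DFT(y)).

(x ⊛ y)[n] = Σ(m=0 to 3) x[m] · y[(n-m) mod 4]

Computing each output sample:
(x ⊛ y)[0] = 7
(x ⊛ y)[1] = -6
(x ⊛ y)[2] = 0
(x ⊛ y)[3] = 3

x ⊛ y = [7, -6, 0, 3]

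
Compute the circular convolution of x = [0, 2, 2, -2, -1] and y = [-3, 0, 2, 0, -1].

(x ⊛ y)[n] = Σ(m=0 to 4) x[m] · y[(n-m) mod 5]

Computing each output sample:
(x ⊛ y)[0] = -6
(x ⊛ y)[1] = -10
(x ⊛ y)[2] = -4
(x ⊛ y)[3] = 11
(x ⊛ y)[4] = 7

x ⊛ y = [-6, -10, -4, 11, 7]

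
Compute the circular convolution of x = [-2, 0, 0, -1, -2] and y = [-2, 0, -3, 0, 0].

(x ⊛ y)[n] = Σ(m=0 to 4) x[m] · y[(n-m) mod 5]

Computing each output sample:
(x ⊛ y)[0] = 7
(x ⊛ y)[1] = 6
(x ⊛ y)[2] = 6
(x ⊛ y)[3] = 2
(x ⊛ y)[4] = 4

x ⊛ y = [7, 6, 6, 2, 4]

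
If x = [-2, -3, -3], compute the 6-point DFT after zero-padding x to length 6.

Original 3-point DFT: [-8, 1, 1]
Zero-padded 6-point DFT provides frequency interpolation.

DFT_6([x, 0, ...]) = [-8, -2.0000+5.1962i, 1, -2, 1, -2.0000-5.1962i]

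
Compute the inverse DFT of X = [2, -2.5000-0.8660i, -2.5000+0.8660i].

x[n] = (1/3) Σ(k=0 to 2) X[k] · e^(2πikn/3)

Computing each x[n]:
x[0] = -1
x[1] = 2
x[2] = 1

x = [-1, 2, 1]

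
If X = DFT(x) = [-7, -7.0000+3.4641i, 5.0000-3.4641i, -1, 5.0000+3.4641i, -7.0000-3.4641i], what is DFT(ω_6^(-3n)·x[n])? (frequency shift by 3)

Modulation property: DFT(ω_6^(-3n)·x[n]) = X[(k-3) mod 6], so circularly shift X by 3 positions.

X[k-3] = [-1, 5.0000+3.4641i, -7.0000-3.4641i, -7, -7.0000+3.4641i, 5.0000-3.4641i]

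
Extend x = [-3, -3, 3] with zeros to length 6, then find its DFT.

Original 3-point DFT: [-3, -3.0000+5.1962i, -3.0000-5.1962i]
Zero-padded 6-point DFT provides frequency interpolation.

DFT_6([x, 0, ...]) = [-3, -6, -3.0000+5.1962i, 3, -3.0000-5.1962i, -6]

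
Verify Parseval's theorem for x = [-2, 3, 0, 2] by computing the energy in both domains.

Time domain:
Σ|x[n]|² = |-2|² + |3|² + |0|² + |2|² = 17.0000

Frequency domain:
(1/4)Σ|X[k]|² = (1/4)(|3|² + |-2-1i|² + |-7|² + |-2+1i|²) = (1/4)·68.0000 = 17.0000

Both sides agree, confirming Parseval's theorem.

Σ|x[n]|² = (1/N)Σ|X[k]|² = 17.0000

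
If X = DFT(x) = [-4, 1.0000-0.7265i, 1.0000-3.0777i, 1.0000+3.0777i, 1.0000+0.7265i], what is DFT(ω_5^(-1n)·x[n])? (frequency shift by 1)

Modulation property: DFT(ω_5^(-1n)·x[n]) = X[(k-1) mod 5], so circularly shift X by 1 positions.

X[k-1] = [1.0000+0.7265i, -4, 1.0000-0.7265i, 1.0000-3.0777i, 1.0000+3.0777i]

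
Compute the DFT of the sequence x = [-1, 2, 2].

X[k] = Σ(n=0 to 2) x[n] · ω_3^(nk)
where ω_3 = e^(-2πi/3)

Computing each X[k]:
X[0] = 3
X[1] = -3
X[2] = -3

X = [3, -3, -3]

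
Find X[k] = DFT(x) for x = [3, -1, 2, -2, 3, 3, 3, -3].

X[k] = Σ(n=0 to 7) x[n] · ω_8^(nk)
where ω_8 = e^(-2πi/8)

Computing each X[k]:
X[0] = 8
X[1] = -3.5355+3.1213i
X[2] = 1-7i
X[3] = 3.5355+1.1213i
X[4] = 14
X[5] = 3.5355-1.1213i
X[6] = 1+7i
X[7] = -3.5355-3.1213i

X = [8, -3.5355+3.1213i, 1-7i, 3.5355+1.1213i, 14, 3.5355-1.1213i, 1+7i, -3.5355-3.1213i]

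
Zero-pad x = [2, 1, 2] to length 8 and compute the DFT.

Original 3-point DFT: [5, 0.5000+0.8660i, 0.5000-0.8660i]
Zero-padded 8-point DFT provides frequency interpolation.

DFT_8([x, 0, ...]) = [5, 2.7071-2.7071i, -1i, 1.2929+1.2929i, 3, 1.2929-1.2929i, 1i, 2.7071+2.7071i]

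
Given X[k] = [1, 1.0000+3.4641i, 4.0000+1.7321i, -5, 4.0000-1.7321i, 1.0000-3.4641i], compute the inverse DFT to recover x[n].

x[n] = (1/6) Σ(k=0 to 5) X[k] · e^(2πikn/6)

Computing each x[n]:
x[0] = 1
x[1] = -1
x[2] = -2
x[3] = 2
x[4] = -1
x[5] = 2

x = [1, -1, -2, 2, -1, 2]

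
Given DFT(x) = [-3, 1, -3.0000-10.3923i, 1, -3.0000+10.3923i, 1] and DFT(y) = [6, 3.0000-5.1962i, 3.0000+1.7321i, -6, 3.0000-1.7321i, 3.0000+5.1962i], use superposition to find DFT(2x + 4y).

By linearity: DFT(2x + 4y) = 2·DFT(x) + 4·DFT(y)
= 2·[-3, 1, -3.0000-10.3923i, 1, -3.0000+10.3923i, 1] + 4·[6, 3.0000-5.1962i, 3.0000+1.7321i, -6, 3.0000-1.7321i, 3.0000+5.1962i]

Computing element-wise:
Z[0] = 2·(-3) + 4·(6) = 18
Z[1] = 2·(1) + 4·(3.0000-5.1962i) = 14.0000-20.7848i
Z[2] = 2·(-3.0000-10.3923i) + 4·(3.0000+1.7321i) = 6.0000-13.8562i
Z[3] = 2·(1) + 4·(-6) = -22
Z[4] = 2·(-3.0000+10.3923i) + 4·(3.0000-1.7321i) = 6.0000+13.8562i
Z[5] = 2·(1) + 4·(3.0000+5.1962i) = 14.0000+20.7848i

DFT(2x + 4y) = 2·X + 4·Y = [18, 14.0000-20.7848i, 6.0000-13.8562i, -22, 6.0000+13.8562i, 14.0000+20.7848i]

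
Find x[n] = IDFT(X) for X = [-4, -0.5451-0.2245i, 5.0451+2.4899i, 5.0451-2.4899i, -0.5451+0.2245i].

x[n] = (1/5) Σ(k=0 to 4) X[k] · e^(2πikn/5)

Computing each x[n]:
x[0] = 1
x[1] = -3
x[2] = 1
x[3] = -1
x[4] = -2

x = [1, -3, 1, -1, -2]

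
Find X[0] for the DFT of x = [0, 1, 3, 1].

X[0] = Σ(n=0 to 3) x[n] · ω_4^0 = Σ x[n]
= (0) + (1) + (3) + (1)

X[0] = 5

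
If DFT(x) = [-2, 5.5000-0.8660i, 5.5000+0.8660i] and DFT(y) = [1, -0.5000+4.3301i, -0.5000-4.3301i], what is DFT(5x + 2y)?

By linearity: DFT(5x + 2y) = 5·DFT(x) + 2·DFT(y)
= 5·[-2, 5.5000-0.8660i, 5.5000+0.8660i] + 2·[1, -0.5000+4.3301i, -0.5000-4.3301i]

Computing element-wise:
Z[0] = 5·(-2) + 2·(1) = -8
Z[1] = 5·(5.5000-0.8660i) + 2·(-0.5000+4.3301i) = 26.5000+4.3302i
Z[2] = 5·(5.5000+0.8660i) + 2·(-0.5000-4.3301i) = 26.5000-4.3302i

DFT(5x + 2y) = 5·X + 2·Y = [-8, 26.5000+4.3302i, 26.5000-4.3302i]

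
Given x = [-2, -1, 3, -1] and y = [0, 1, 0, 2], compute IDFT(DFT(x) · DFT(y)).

(x ⊛ y)[n] = Σ(m=0 to 3) x[m] · y[(n-m) mod 4]

Computing each output sample:
(x ⊛ y)[0] = -3
(x ⊛ y)[1] = 4
(x ⊛ y)[2] = -3
(x ⊛ y)[3] = -1

x ⊛ y = [-3, 4, -3, -1]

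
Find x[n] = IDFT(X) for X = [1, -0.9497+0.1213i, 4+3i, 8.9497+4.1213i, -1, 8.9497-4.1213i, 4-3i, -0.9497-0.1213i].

x[n] = (1/8) Σ(k=0 to 7) X[k] · e^(2πikn/8)

Computing each x[n]:
x[0] = 3
x[1] = -3
x[2] = 0
x[3] = 2
x[4] = -1
x[5] = 2
x[6] = -2
x[7] = 0

x = [3, -3, 0, 2, -1, 2, -2, 0]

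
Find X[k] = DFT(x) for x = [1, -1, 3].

X[k] = Σ(n=0 to 2) x[n] · ω_3^(nk)
where ω_3 = e^(-2πi/3)

Computing each X[k]:
X[0] = 3
X[1] = 3.4641i
X[2] = -3.4641i

X = [3, 3.4641i, -3.4641i]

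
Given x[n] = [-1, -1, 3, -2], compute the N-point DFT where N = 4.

X[k] = Σ(n=0 to 3) x[n] · ω_4^(nk)
where ω_4 = e^(-2πi/4)

Computing each X[k]:
X[0] = -1
X[1] = -4-1i
X[2] = 5
X[3] = -4+1i

X = [-1, -4-1i, 5, -4+1i]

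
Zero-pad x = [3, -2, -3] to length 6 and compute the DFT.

Original 3-point DFT: [-2, 5.5000-0.8660i, 5.5000+0.8660i]
Zero-padded 6-point DFT provides frequency interpolation.

DFT_6([x, 0, ...]) = [-2, 3.5000+4.3301i, 5.5000-0.8660i, 2, 5.5000+0.8660i, 3.5000-4.3301i]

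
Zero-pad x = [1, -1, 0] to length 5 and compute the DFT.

Original 3-point DFT: [0, 1.5000+0.8660i, 1.5000-0.8660i]
Zero-padded 5-point DFT provides frequency interpolation.

DFT_5([x, 0, ...]) = [0, 0.6910+0.9511i, 1.8090+0.5878i, 1.8090-0.5878i, 0.6910-0.9511i]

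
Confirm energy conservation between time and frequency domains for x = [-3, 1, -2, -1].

Time domain:
Σ|x[n]|² = |-3|² + |1|² + |-2|² + |-1|² = 15.0000

Frequency domain:
(1/4)Σ|X[k]|² = (1/4)(|-5|² + |-1-2i|² + |-5|² + |-1+2i|²) = (1/4)·60.0000 = 15.0000

Both sides agree, confirming Parseval's theorem.

Σ|x[n]|² = (1/N)Σ|X[k]|² = 15.0000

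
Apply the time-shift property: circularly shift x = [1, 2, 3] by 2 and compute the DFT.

Time shift by 2: X_shifted[k] = ω_3^(2k) · X[k]
Shifted x = [2, 3, 1]

DFT(x[n-2]) = [6, -1.7321i, 1.7321i]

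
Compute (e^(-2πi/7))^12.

Since ω_7^7 = 1, powers reduce modulo 7.
12 mod 7 = 5
So ω_7^12 = ω_7^5 = e^(-2πi·5/7)

ω_7^12 = ω_7^5 = -0.2225+0.9749i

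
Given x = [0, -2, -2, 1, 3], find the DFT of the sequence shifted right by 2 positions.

Time shift by 2: X_shifted[k] = ω_5^(2k) · X[k]
Shifted x = [1, 3, 0, -2, -2]

DFT(x[n-2]) = [0, 2.9271-5.9309i, -0.4271-1.0368i, -0.4271+1.0368i, 2.9271+5.9309i]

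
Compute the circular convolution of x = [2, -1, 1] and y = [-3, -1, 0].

(x ⊛ y)[n] = Σ(m=0 to 2) x[m] · y[(n-m) mod 3]

Computing each output sample:
(x ⊛ y)[0] = -7
(x ⊛ y)[1] = 1
(x ⊛ y)[2] = -2

x ⊛ y = [-7, 1, -2]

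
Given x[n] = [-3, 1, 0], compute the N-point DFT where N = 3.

X[k] = Σ(n=0 to 2) x[n] · ω_3^(nk)
where ω_3 = e^(-2πi/3)

Computing each X[k]:
X[0] = -2
X[1] = -3.5000-0.8660i
X[2] = -3.5000+0.8660i

X = [-2, -3.5000-0.8660i, -3.5000+0.8660i]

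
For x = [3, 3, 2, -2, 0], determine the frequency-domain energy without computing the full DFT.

Parseval: Σ|x[n]|² = (1/N)Σ|X[k]|², so Σ|X[k]|² = N·Σ|x[n]|² = 5·26.0000

Σ|X[k]|² = N·Σ|x[n]|² = 5·26.0000 = 130.0000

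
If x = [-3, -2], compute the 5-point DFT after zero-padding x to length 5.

Original 2-point DFT: [-5, -1]
Zero-padded 5-point DFT provides frequency interpolation.

DFT_5([x, 0, ...]) = [-5, -3.6180+1.9021i, -1.3820+1.1756i, -1.3820-1.1756i, -3.6180-1.9021i]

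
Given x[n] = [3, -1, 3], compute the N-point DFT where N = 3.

X[k] = Σ(n=0 to 2) x[n] · ω_3^(nk)
where ω_3 = e^(-2πi/3)

Computing each X[k]:
X[0] = 5
X[1] = 2.0000+3.4641i
X[2] = 2.0000-3.4641i

X = [5, 2.0000+3.4641i, 2.0000-3.4641i]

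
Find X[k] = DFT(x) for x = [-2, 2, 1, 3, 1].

X[k] = Σ(n=0 to 4) x[n] · ω_5^(nk)
where ω_5 = e^(-2πi/5)

Computing each X[k]:
X[0] = 5
X[1] = -4.3090+0.2245i
X[2] = -3.1910-2.4899i
X[3] = -3.1910+2.4899i
X[4] = -4.3090-0.2245i

X = [5, -4.3090+0.2245i, -3.1910-2.4899i, -3.1910+2.4899i, -4.3090-0.2245i]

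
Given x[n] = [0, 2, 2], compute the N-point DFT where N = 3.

X[k] = Σ(n=0 to 2) x[n] · ω_3^(nk)
where ω_3 = e^(-2πi/3)

Computing each X[k]:
X[0] = 4
X[1] = -2
X[2] = -2

X = [4, -2, -2]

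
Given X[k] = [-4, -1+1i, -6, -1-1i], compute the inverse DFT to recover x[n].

x[n] = (1/4) Σ(k=0 to 3) X[k] · e^(2πikn/4)

Computing each x[n]:
x[0] = -3
x[1] = 0
x[2] = -2
x[3] = 1

x = [-3, 0, -2, 1]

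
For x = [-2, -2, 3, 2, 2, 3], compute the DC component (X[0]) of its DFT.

X[0] = Σ(n=0 to 5) x[n] · ω_6^0 = Σ x[n]
= (-2) + (-2) + (3) + (2) + (2) + (3)

X[0] = 6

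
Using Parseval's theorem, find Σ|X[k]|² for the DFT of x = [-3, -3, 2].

Parseval: Σ|x[n]|² = (1/N)Σ|X[k]|², so Σ|X[k]|² = N·Σ|x[n]|² = 3·22.0000

Σ|X[k]|² = N·Σ|x[n]|² = 3·22.0000 = 66.0000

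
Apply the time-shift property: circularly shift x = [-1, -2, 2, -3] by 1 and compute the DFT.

Time shift by 1: X_shifted[k] = ω_4^(1k) · X[k]
Shifted x = [-3, -1, -2, 2]

DFT(x[n-1]) = [-4, -1+3i, -6, -1-3i]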